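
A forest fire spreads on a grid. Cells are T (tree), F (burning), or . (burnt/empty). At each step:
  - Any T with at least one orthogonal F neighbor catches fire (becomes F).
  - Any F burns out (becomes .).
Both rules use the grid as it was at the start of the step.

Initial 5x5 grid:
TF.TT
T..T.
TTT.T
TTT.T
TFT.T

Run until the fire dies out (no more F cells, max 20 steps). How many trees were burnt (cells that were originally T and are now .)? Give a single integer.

Step 1: +4 fires, +2 burnt (F count now 4)
Step 2: +4 fires, +4 burnt (F count now 4)
Step 3: +2 fires, +4 burnt (F count now 2)
Step 4: +0 fires, +2 burnt (F count now 0)
Fire out after step 4
Initially T: 16, now '.': 19
Total burnt (originally-T cells now '.'): 10

Answer: 10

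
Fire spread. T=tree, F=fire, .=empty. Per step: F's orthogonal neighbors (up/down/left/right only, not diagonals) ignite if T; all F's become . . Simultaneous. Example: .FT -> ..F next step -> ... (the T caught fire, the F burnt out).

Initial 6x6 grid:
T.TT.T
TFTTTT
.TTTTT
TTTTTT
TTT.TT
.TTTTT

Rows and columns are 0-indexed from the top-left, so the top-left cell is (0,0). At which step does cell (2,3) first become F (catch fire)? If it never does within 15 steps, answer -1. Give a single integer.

Step 1: cell (2,3)='T' (+3 fires, +1 burnt)
Step 2: cell (2,3)='T' (+5 fires, +3 burnt)
Step 3: cell (2,3)='F' (+6 fires, +5 burnt)
  -> target ignites at step 3
Step 4: cell (2,3)='.' (+6 fires, +6 burnt)
Step 5: cell (2,3)='.' (+4 fires, +6 burnt)
Step 6: cell (2,3)='.' (+3 fires, +4 burnt)
Step 7: cell (2,3)='.' (+2 fires, +3 burnt)
Step 8: cell (2,3)='.' (+1 fires, +2 burnt)
Step 9: cell (2,3)='.' (+0 fires, +1 burnt)
  fire out at step 9

3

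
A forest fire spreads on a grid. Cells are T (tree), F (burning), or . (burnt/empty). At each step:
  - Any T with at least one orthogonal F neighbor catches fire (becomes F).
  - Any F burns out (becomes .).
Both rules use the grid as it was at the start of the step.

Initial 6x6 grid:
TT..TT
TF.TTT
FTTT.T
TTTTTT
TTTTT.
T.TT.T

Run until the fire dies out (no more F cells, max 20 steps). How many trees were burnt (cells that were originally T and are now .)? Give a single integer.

Answer: 26

Derivation:
Step 1: +4 fires, +2 burnt (F count now 4)
Step 2: +4 fires, +4 burnt (F count now 4)
Step 3: +4 fires, +4 burnt (F count now 4)
Step 4: +3 fires, +4 burnt (F count now 3)
Step 5: +4 fires, +3 burnt (F count now 4)
Step 6: +5 fires, +4 burnt (F count now 5)
Step 7: +2 fires, +5 burnt (F count now 2)
Step 8: +0 fires, +2 burnt (F count now 0)
Fire out after step 8
Initially T: 27, now '.': 35
Total burnt (originally-T cells now '.'): 26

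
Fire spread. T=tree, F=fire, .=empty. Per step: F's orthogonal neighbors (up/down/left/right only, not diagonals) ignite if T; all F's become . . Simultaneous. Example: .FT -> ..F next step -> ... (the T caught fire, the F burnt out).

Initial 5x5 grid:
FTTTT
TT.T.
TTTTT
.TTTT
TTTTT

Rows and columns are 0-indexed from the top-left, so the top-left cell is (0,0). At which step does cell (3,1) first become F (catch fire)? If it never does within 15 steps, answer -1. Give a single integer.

Step 1: cell (3,1)='T' (+2 fires, +1 burnt)
Step 2: cell (3,1)='T' (+3 fires, +2 burnt)
Step 3: cell (3,1)='T' (+2 fires, +3 burnt)
Step 4: cell (3,1)='F' (+4 fires, +2 burnt)
  -> target ignites at step 4
Step 5: cell (3,1)='.' (+3 fires, +4 burnt)
Step 6: cell (3,1)='.' (+4 fires, +3 burnt)
Step 7: cell (3,1)='.' (+2 fires, +4 burnt)
Step 8: cell (3,1)='.' (+1 fires, +2 burnt)
Step 9: cell (3,1)='.' (+0 fires, +1 burnt)
  fire out at step 9

4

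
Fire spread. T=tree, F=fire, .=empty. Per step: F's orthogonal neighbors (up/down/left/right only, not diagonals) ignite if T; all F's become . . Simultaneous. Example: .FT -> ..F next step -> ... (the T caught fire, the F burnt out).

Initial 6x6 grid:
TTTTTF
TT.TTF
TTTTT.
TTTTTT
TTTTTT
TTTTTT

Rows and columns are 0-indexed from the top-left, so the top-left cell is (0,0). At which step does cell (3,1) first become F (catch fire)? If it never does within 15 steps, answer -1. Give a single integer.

Step 1: cell (3,1)='T' (+2 fires, +2 burnt)
Step 2: cell (3,1)='T' (+3 fires, +2 burnt)
Step 3: cell (3,1)='T' (+3 fires, +3 burnt)
Step 4: cell (3,1)='T' (+5 fires, +3 burnt)
Step 5: cell (3,1)='T' (+7 fires, +5 burnt)
Step 6: cell (3,1)='F' (+6 fires, +7 burnt)
  -> target ignites at step 6
Step 7: cell (3,1)='.' (+3 fires, +6 burnt)
Step 8: cell (3,1)='.' (+2 fires, +3 burnt)
Step 9: cell (3,1)='.' (+1 fires, +2 burnt)
Step 10: cell (3,1)='.' (+0 fires, +1 burnt)
  fire out at step 10

6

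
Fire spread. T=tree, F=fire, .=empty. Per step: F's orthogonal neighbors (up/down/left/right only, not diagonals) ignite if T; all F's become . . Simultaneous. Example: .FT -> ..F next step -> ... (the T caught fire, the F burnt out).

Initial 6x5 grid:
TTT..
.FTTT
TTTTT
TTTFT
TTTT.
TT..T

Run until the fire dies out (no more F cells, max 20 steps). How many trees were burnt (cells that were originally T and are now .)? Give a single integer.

Step 1: +7 fires, +2 burnt (F count now 7)
Step 2: +8 fires, +7 burnt (F count now 8)
Step 3: +3 fires, +8 burnt (F count now 3)
Step 4: +2 fires, +3 burnt (F count now 2)
Step 5: +1 fires, +2 burnt (F count now 1)
Step 6: +0 fires, +1 burnt (F count now 0)
Fire out after step 6
Initially T: 22, now '.': 29
Total burnt (originally-T cells now '.'): 21

Answer: 21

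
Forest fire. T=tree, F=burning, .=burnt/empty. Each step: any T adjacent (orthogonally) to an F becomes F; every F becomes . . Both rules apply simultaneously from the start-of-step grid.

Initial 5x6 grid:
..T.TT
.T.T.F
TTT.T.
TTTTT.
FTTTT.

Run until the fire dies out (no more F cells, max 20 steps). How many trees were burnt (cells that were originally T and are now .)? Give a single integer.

Step 1: +3 fires, +2 burnt (F count now 3)
Step 2: +4 fires, +3 burnt (F count now 4)
Step 3: +3 fires, +4 burnt (F count now 3)
Step 4: +4 fires, +3 burnt (F count now 4)
Step 5: +1 fires, +4 burnt (F count now 1)
Step 6: +1 fires, +1 burnt (F count now 1)
Step 7: +0 fires, +1 burnt (F count now 0)
Fire out after step 7
Initially T: 18, now '.': 28
Total burnt (originally-T cells now '.'): 16

Answer: 16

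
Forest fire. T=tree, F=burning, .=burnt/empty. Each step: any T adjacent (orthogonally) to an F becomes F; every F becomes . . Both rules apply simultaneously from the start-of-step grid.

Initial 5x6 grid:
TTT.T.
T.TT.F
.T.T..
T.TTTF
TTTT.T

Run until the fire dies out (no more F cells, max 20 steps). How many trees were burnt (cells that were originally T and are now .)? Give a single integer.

Step 1: +2 fires, +2 burnt (F count now 2)
Step 2: +1 fires, +2 burnt (F count now 1)
Step 3: +3 fires, +1 burnt (F count now 3)
Step 4: +2 fires, +3 burnt (F count now 2)
Step 5: +2 fires, +2 burnt (F count now 2)
Step 6: +2 fires, +2 burnt (F count now 2)
Step 7: +2 fires, +2 burnt (F count now 2)
Step 8: +1 fires, +2 burnt (F count now 1)
Step 9: +1 fires, +1 burnt (F count now 1)
Step 10: +0 fires, +1 burnt (F count now 0)
Fire out after step 10
Initially T: 18, now '.': 28
Total burnt (originally-T cells now '.'): 16

Answer: 16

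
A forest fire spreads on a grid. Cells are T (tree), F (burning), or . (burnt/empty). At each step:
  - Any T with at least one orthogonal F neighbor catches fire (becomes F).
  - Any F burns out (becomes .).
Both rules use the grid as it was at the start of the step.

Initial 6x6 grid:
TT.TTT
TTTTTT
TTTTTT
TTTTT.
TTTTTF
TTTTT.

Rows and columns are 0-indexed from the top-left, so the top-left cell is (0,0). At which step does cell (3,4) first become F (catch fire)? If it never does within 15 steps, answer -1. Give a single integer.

Step 1: cell (3,4)='T' (+1 fires, +1 burnt)
Step 2: cell (3,4)='F' (+3 fires, +1 burnt)
  -> target ignites at step 2
Step 3: cell (3,4)='.' (+4 fires, +3 burnt)
Step 4: cell (3,4)='.' (+6 fires, +4 burnt)
Step 5: cell (3,4)='.' (+7 fires, +6 burnt)
Step 6: cell (3,4)='.' (+6 fires, +7 burnt)
Step 7: cell (3,4)='.' (+2 fires, +6 burnt)
Step 8: cell (3,4)='.' (+2 fires, +2 burnt)
Step 9: cell (3,4)='.' (+1 fires, +2 burnt)
Step 10: cell (3,4)='.' (+0 fires, +1 burnt)
  fire out at step 10

2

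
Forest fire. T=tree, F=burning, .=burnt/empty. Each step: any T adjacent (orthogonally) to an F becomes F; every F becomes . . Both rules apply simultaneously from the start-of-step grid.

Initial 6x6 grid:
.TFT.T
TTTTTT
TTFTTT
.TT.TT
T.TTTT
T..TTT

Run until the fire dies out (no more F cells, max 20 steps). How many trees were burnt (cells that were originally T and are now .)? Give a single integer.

Answer: 25

Derivation:
Step 1: +6 fires, +2 burnt (F count now 6)
Step 2: +6 fires, +6 burnt (F count now 6)
Step 3: +5 fires, +6 burnt (F count now 5)
Step 4: +4 fires, +5 burnt (F count now 4)
Step 5: +3 fires, +4 burnt (F count now 3)
Step 6: +1 fires, +3 burnt (F count now 1)
Step 7: +0 fires, +1 burnt (F count now 0)
Fire out after step 7
Initially T: 27, now '.': 34
Total burnt (originally-T cells now '.'): 25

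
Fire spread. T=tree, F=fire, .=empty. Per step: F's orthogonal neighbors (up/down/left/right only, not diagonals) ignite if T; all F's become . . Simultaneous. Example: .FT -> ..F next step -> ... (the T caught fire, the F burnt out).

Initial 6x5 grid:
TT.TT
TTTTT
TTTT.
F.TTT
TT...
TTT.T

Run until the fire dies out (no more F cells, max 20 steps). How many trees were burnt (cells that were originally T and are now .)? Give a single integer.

Step 1: +2 fires, +1 burnt (F count now 2)
Step 2: +4 fires, +2 burnt (F count now 4)
Step 3: +4 fires, +4 burnt (F count now 4)
Step 4: +5 fires, +4 burnt (F count now 5)
Step 5: +2 fires, +5 burnt (F count now 2)
Step 6: +3 fires, +2 burnt (F count now 3)
Step 7: +1 fires, +3 burnt (F count now 1)
Step 8: +0 fires, +1 burnt (F count now 0)
Fire out after step 8
Initially T: 22, now '.': 29
Total burnt (originally-T cells now '.'): 21

Answer: 21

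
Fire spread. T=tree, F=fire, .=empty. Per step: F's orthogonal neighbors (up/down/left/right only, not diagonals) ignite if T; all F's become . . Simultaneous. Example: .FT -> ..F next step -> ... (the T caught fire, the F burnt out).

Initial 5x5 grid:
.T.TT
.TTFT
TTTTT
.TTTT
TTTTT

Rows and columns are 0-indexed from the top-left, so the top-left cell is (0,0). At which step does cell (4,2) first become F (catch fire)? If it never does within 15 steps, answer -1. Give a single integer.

Step 1: cell (4,2)='T' (+4 fires, +1 burnt)
Step 2: cell (4,2)='T' (+5 fires, +4 burnt)
Step 3: cell (4,2)='T' (+5 fires, +5 burnt)
Step 4: cell (4,2)='F' (+4 fires, +5 burnt)
  -> target ignites at step 4
Step 5: cell (4,2)='.' (+1 fires, +4 burnt)
Step 6: cell (4,2)='.' (+1 fires, +1 burnt)
Step 7: cell (4,2)='.' (+0 fires, +1 burnt)
  fire out at step 7

4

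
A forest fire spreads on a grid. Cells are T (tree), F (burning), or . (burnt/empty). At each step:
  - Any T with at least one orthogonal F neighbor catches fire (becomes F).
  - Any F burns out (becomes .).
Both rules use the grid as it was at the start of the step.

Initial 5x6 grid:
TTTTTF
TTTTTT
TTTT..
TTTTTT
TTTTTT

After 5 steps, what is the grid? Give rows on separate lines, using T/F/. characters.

Step 1: 2 trees catch fire, 1 burn out
  TTTTF.
  TTTTTF
  TTTT..
  TTTTTT
  TTTTTT
Step 2: 2 trees catch fire, 2 burn out
  TTTF..
  TTTTF.
  TTTT..
  TTTTTT
  TTTTTT
Step 3: 2 trees catch fire, 2 burn out
  TTF...
  TTTF..
  TTTT..
  TTTTTT
  TTTTTT
Step 4: 3 trees catch fire, 2 burn out
  TF....
  TTF...
  TTTF..
  TTTTTT
  TTTTTT
Step 5: 4 trees catch fire, 3 burn out
  F.....
  TF....
  TTF...
  TTTFTT
  TTTTTT

F.....
TF....
TTF...
TTTFTT
TTTTTT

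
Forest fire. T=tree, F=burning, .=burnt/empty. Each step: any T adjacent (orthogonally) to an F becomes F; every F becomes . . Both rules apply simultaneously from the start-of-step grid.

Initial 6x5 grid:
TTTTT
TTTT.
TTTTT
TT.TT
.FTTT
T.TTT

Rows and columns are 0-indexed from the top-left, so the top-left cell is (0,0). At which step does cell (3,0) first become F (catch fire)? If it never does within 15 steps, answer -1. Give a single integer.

Step 1: cell (3,0)='T' (+2 fires, +1 burnt)
Step 2: cell (3,0)='F' (+4 fires, +2 burnt)
  -> target ignites at step 2
Step 3: cell (3,0)='.' (+6 fires, +4 burnt)
Step 4: cell (3,0)='.' (+6 fires, +6 burnt)
Step 5: cell (3,0)='.' (+4 fires, +6 burnt)
Step 6: cell (3,0)='.' (+1 fires, +4 burnt)
Step 7: cell (3,0)='.' (+1 fires, +1 burnt)
Step 8: cell (3,0)='.' (+0 fires, +1 burnt)
  fire out at step 8

2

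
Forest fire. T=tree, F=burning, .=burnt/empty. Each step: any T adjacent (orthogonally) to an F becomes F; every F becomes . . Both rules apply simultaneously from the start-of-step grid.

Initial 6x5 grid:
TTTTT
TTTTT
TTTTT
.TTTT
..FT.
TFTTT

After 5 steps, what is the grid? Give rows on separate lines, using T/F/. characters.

Step 1: 4 trees catch fire, 2 burn out
  TTTTT
  TTTTT
  TTTTT
  .TFTT
  ...F.
  F.FTT
Step 2: 4 trees catch fire, 4 burn out
  TTTTT
  TTTTT
  TTFTT
  .F.FT
  .....
  ...FT
Step 3: 5 trees catch fire, 4 burn out
  TTTTT
  TTFTT
  TF.FT
  ....F
  .....
  ....F
Step 4: 5 trees catch fire, 5 burn out
  TTFTT
  TF.FT
  F...F
  .....
  .....
  .....
Step 5: 4 trees catch fire, 5 burn out
  TF.FT
  F...F
  .....
  .....
  .....
  .....

TF.FT
F...F
.....
.....
.....
.....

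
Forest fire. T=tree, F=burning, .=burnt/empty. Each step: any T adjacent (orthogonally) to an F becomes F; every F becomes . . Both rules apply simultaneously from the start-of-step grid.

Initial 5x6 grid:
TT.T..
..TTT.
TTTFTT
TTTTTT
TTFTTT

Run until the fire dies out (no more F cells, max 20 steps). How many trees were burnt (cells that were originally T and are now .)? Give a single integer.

Step 1: +7 fires, +2 burnt (F count now 7)
Step 2: +9 fires, +7 burnt (F count now 9)
Step 3: +4 fires, +9 burnt (F count now 4)
Step 4: +0 fires, +4 burnt (F count now 0)
Fire out after step 4
Initially T: 22, now '.': 28
Total burnt (originally-T cells now '.'): 20

Answer: 20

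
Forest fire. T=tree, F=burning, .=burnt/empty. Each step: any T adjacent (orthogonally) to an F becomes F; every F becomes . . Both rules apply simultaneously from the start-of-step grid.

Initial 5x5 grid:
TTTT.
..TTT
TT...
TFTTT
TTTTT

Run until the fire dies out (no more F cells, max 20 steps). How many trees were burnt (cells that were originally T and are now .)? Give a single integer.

Answer: 11

Derivation:
Step 1: +4 fires, +1 burnt (F count now 4)
Step 2: +4 fires, +4 burnt (F count now 4)
Step 3: +2 fires, +4 burnt (F count now 2)
Step 4: +1 fires, +2 burnt (F count now 1)
Step 5: +0 fires, +1 burnt (F count now 0)
Fire out after step 5
Initially T: 18, now '.': 18
Total burnt (originally-T cells now '.'): 11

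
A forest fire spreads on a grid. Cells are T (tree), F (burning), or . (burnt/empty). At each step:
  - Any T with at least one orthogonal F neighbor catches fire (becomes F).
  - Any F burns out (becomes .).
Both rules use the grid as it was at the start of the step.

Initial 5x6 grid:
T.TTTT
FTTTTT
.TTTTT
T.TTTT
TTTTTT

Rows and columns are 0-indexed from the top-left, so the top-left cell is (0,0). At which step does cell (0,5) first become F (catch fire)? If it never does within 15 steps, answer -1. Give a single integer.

Step 1: cell (0,5)='T' (+2 fires, +1 burnt)
Step 2: cell (0,5)='T' (+2 fires, +2 burnt)
Step 3: cell (0,5)='T' (+3 fires, +2 burnt)
Step 4: cell (0,5)='T' (+4 fires, +3 burnt)
Step 5: cell (0,5)='T' (+5 fires, +4 burnt)
Step 6: cell (0,5)='F' (+5 fires, +5 burnt)
  -> target ignites at step 6
Step 7: cell (0,5)='.' (+3 fires, +5 burnt)
Step 8: cell (0,5)='.' (+2 fires, +3 burnt)
Step 9: cell (0,5)='.' (+0 fires, +2 burnt)
  fire out at step 9

6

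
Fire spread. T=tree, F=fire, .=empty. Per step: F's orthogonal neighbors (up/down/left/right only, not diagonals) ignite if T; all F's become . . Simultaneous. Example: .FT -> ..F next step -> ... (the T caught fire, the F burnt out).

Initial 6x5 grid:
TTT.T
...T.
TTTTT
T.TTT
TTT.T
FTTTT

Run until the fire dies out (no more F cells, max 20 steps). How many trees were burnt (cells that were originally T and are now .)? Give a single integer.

Answer: 18

Derivation:
Step 1: +2 fires, +1 burnt (F count now 2)
Step 2: +3 fires, +2 burnt (F count now 3)
Step 3: +3 fires, +3 burnt (F count now 3)
Step 4: +3 fires, +3 burnt (F count now 3)
Step 5: +3 fires, +3 burnt (F count now 3)
Step 6: +2 fires, +3 burnt (F count now 2)
Step 7: +2 fires, +2 burnt (F count now 2)
Step 8: +0 fires, +2 burnt (F count now 0)
Fire out after step 8
Initially T: 22, now '.': 26
Total burnt (originally-T cells now '.'): 18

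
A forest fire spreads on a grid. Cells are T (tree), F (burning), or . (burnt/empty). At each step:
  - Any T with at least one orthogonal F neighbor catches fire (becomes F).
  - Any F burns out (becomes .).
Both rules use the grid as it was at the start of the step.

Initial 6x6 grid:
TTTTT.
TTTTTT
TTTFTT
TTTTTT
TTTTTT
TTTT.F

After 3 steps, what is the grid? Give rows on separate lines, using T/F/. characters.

Step 1: 5 trees catch fire, 2 burn out
  TTTTT.
  TTTFTT
  TTF.FT
  TTTFTT
  TTTTTF
  TTTT..
Step 2: 10 trees catch fire, 5 burn out
  TTTFT.
  TTF.FT
  TF...F
  TTF.FF
  TTTFF.
  TTTT..
Step 3: 8 trees catch fire, 10 burn out
  TTF.F.
  TF...F
  F.....
  TF....
  TTF...
  TTTF..

TTF.F.
TF...F
F.....
TF....
TTF...
TTTF..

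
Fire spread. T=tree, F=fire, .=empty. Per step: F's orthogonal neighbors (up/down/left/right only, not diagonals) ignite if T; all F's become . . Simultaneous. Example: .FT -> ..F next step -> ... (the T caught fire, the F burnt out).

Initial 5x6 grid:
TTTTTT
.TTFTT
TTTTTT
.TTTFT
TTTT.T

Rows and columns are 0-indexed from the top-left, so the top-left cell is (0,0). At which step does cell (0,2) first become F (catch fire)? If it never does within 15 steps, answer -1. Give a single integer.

Step 1: cell (0,2)='T' (+7 fires, +2 burnt)
Step 2: cell (0,2)='F' (+9 fires, +7 burnt)
  -> target ignites at step 2
Step 3: cell (0,2)='.' (+5 fires, +9 burnt)
Step 4: cell (0,2)='.' (+3 fires, +5 burnt)
Step 5: cell (0,2)='.' (+1 fires, +3 burnt)
Step 6: cell (0,2)='.' (+0 fires, +1 burnt)
  fire out at step 6

2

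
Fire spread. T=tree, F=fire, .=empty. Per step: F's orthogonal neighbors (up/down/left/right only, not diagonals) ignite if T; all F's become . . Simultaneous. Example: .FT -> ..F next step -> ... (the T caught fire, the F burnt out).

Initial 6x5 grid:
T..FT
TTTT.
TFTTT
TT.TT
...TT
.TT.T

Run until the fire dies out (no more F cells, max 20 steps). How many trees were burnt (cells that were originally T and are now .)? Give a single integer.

Answer: 17

Derivation:
Step 1: +6 fires, +2 burnt (F count now 6)
Step 2: +4 fires, +6 burnt (F count now 4)
Step 3: +3 fires, +4 burnt (F count now 3)
Step 4: +2 fires, +3 burnt (F count now 2)
Step 5: +1 fires, +2 burnt (F count now 1)
Step 6: +1 fires, +1 burnt (F count now 1)
Step 7: +0 fires, +1 burnt (F count now 0)
Fire out after step 7
Initially T: 19, now '.': 28
Total burnt (originally-T cells now '.'): 17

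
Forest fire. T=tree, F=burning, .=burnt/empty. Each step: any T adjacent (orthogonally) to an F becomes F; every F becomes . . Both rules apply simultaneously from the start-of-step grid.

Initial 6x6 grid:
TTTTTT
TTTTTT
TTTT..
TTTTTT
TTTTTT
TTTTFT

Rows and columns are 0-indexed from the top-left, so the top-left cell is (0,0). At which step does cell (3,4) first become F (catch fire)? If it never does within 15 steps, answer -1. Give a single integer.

Step 1: cell (3,4)='T' (+3 fires, +1 burnt)
Step 2: cell (3,4)='F' (+4 fires, +3 burnt)
  -> target ignites at step 2
Step 3: cell (3,4)='.' (+4 fires, +4 burnt)
Step 4: cell (3,4)='.' (+4 fires, +4 burnt)
Step 5: cell (3,4)='.' (+4 fires, +4 burnt)
Step 6: cell (3,4)='.' (+5 fires, +4 burnt)
Step 7: cell (3,4)='.' (+5 fires, +5 burnt)
Step 8: cell (3,4)='.' (+3 fires, +5 burnt)
Step 9: cell (3,4)='.' (+1 fires, +3 burnt)
Step 10: cell (3,4)='.' (+0 fires, +1 burnt)
  fire out at step 10

2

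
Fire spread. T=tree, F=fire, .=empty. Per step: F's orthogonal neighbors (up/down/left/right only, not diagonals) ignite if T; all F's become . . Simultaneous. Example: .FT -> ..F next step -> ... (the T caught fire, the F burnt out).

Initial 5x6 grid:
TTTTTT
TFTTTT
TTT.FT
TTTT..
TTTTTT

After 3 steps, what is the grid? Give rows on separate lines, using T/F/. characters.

Step 1: 6 trees catch fire, 2 burn out
  TFTTTT
  F.FTFT
  TFT..F
  TTTT..
  TTTTTT
Step 2: 8 trees catch fire, 6 burn out
  F.FTFT
  ...F.F
  F.F...
  TFTT..
  TTTTTT
Step 3: 5 trees catch fire, 8 burn out
  ...F.F
  ......
  ......
  F.FT..
  TFTTTT

...F.F
......
......
F.FT..
TFTTTT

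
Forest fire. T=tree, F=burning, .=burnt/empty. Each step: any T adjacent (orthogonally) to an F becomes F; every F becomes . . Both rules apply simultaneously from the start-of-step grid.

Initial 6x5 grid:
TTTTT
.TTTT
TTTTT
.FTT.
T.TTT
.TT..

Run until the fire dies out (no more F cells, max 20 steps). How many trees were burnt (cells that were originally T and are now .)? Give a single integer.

Answer: 21

Derivation:
Step 1: +2 fires, +1 burnt (F count now 2)
Step 2: +5 fires, +2 burnt (F count now 5)
Step 3: +5 fires, +5 burnt (F count now 5)
Step 4: +6 fires, +5 burnt (F count now 6)
Step 5: +2 fires, +6 burnt (F count now 2)
Step 6: +1 fires, +2 burnt (F count now 1)
Step 7: +0 fires, +1 burnt (F count now 0)
Fire out after step 7
Initially T: 22, now '.': 29
Total burnt (originally-T cells now '.'): 21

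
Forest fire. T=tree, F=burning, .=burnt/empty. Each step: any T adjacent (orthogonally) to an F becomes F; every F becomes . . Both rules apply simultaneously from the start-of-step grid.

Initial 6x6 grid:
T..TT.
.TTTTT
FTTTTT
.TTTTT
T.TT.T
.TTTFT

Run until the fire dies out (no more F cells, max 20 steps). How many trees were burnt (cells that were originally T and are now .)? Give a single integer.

Step 1: +3 fires, +2 burnt (F count now 3)
Step 2: +6 fires, +3 burnt (F count now 6)
Step 3: +7 fires, +6 burnt (F count now 7)
Step 4: +4 fires, +7 burnt (F count now 4)
Step 5: +3 fires, +4 burnt (F count now 3)
Step 6: +1 fires, +3 burnt (F count now 1)
Step 7: +0 fires, +1 burnt (F count now 0)
Fire out after step 7
Initially T: 26, now '.': 34
Total burnt (originally-T cells now '.'): 24

Answer: 24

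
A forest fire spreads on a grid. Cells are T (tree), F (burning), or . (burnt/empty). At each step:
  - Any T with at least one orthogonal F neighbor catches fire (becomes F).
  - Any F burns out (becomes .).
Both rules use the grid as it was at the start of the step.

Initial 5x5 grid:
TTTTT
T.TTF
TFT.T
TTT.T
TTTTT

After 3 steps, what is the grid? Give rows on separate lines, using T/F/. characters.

Step 1: 6 trees catch fire, 2 burn out
  TTTTF
  T.TF.
  F.F.F
  TFT.T
  TTTTT
Step 2: 7 trees catch fire, 6 burn out
  TTTF.
  F.F..
  .....
  F.F.F
  TFTTT
Step 3: 5 trees catch fire, 7 burn out
  FTF..
  .....
  .....
  .....
  F.FTF

FTF..
.....
.....
.....
F.FTF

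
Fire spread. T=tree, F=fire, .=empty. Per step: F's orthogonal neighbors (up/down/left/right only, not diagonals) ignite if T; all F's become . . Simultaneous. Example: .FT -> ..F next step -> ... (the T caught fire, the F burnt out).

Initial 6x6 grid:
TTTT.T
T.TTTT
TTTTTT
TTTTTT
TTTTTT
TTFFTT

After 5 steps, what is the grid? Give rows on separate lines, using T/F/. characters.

Step 1: 4 trees catch fire, 2 burn out
  TTTT.T
  T.TTTT
  TTTTTT
  TTTTTT
  TTFFTT
  TF..FT
Step 2: 6 trees catch fire, 4 burn out
  TTTT.T
  T.TTTT
  TTTTTT
  TTFFTT
  TF..FT
  F....F
Step 3: 6 trees catch fire, 6 burn out
  TTTT.T
  T.TTTT
  TTFFTT
  TF..FT
  F....F
  ......
Step 4: 6 trees catch fire, 6 burn out
  TTTT.T
  T.FFTT
  TF..FT
  F....F
  ......
  ......
Step 5: 5 trees catch fire, 6 burn out
  TTFF.T
  T...FT
  F....F
  ......
  ......
  ......

TTFF.T
T...FT
F....F
......
......
......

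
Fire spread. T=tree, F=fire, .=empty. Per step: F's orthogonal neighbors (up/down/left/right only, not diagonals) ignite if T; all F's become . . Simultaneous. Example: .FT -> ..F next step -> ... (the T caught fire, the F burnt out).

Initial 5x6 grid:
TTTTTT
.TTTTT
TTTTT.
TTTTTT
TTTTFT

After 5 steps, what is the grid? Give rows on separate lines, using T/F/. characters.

Step 1: 3 trees catch fire, 1 burn out
  TTTTTT
  .TTTTT
  TTTTT.
  TTTTFT
  TTTF.F
Step 2: 4 trees catch fire, 3 burn out
  TTTTTT
  .TTTTT
  TTTTF.
  TTTF.F
  TTF...
Step 3: 4 trees catch fire, 4 burn out
  TTTTTT
  .TTTFT
  TTTF..
  TTF...
  TF....
Step 4: 6 trees catch fire, 4 burn out
  TTTTFT
  .TTF.F
  TTF...
  TF....
  F.....
Step 5: 5 trees catch fire, 6 burn out
  TTTF.F
  .TF...
  TF....
  F.....
  ......

TTTF.F
.TF...
TF....
F.....
......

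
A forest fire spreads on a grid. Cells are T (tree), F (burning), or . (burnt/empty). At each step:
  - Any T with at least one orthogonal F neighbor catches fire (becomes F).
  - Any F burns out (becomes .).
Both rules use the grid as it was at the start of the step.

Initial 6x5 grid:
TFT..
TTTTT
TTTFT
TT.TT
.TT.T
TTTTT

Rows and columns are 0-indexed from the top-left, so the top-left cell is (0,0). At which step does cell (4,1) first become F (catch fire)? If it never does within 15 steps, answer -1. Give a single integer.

Step 1: cell (4,1)='T' (+7 fires, +2 burnt)
Step 2: cell (4,1)='T' (+5 fires, +7 burnt)
Step 3: cell (4,1)='T' (+3 fires, +5 burnt)
Step 4: cell (4,1)='F' (+3 fires, +3 burnt)
  -> target ignites at step 4
Step 5: cell (4,1)='.' (+3 fires, +3 burnt)
Step 6: cell (4,1)='.' (+2 fires, +3 burnt)
Step 7: cell (4,1)='.' (+0 fires, +2 burnt)
  fire out at step 7

4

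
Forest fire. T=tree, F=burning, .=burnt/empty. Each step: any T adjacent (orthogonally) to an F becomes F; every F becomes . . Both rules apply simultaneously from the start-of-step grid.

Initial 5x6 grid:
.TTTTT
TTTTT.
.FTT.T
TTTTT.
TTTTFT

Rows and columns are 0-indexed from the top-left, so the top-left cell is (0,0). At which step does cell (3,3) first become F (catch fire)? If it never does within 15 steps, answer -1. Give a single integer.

Step 1: cell (3,3)='T' (+6 fires, +2 burnt)
Step 2: cell (3,3)='F' (+9 fires, +6 burnt)
  -> target ignites at step 2
Step 3: cell (3,3)='.' (+3 fires, +9 burnt)
Step 4: cell (3,3)='.' (+2 fires, +3 burnt)
Step 5: cell (3,3)='.' (+1 fires, +2 burnt)
Step 6: cell (3,3)='.' (+1 fires, +1 burnt)
Step 7: cell (3,3)='.' (+0 fires, +1 burnt)
  fire out at step 7

2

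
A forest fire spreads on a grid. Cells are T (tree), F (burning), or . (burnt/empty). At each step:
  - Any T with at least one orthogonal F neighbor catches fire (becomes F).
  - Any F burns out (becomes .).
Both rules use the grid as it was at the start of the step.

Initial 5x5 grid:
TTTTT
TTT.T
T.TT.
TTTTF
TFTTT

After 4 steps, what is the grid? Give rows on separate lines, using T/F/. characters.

Step 1: 5 trees catch fire, 2 burn out
  TTTTT
  TTT.T
  T.TT.
  TFTF.
  F.FTF
Step 2: 4 trees catch fire, 5 burn out
  TTTTT
  TTT.T
  T.TF.
  F.F..
  ...F.
Step 3: 2 trees catch fire, 4 burn out
  TTTTT
  TTT.T
  F.F..
  .....
  .....
Step 4: 2 trees catch fire, 2 burn out
  TTTTT
  FTF.T
  .....
  .....
  .....

TTTTT
FTF.T
.....
.....
.....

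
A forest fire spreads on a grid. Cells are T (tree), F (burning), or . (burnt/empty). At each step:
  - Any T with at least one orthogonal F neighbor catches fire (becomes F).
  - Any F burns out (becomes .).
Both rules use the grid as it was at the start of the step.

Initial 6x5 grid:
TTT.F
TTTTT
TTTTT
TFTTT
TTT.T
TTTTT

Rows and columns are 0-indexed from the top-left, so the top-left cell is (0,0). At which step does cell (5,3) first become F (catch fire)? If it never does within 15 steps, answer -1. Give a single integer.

Step 1: cell (5,3)='T' (+5 fires, +2 burnt)
Step 2: cell (5,3)='T' (+9 fires, +5 burnt)
Step 3: cell (5,3)='T' (+7 fires, +9 burnt)
Step 4: cell (5,3)='F' (+4 fires, +7 burnt)
  -> target ignites at step 4
Step 5: cell (5,3)='.' (+1 fires, +4 burnt)
Step 6: cell (5,3)='.' (+0 fires, +1 burnt)
  fire out at step 6

4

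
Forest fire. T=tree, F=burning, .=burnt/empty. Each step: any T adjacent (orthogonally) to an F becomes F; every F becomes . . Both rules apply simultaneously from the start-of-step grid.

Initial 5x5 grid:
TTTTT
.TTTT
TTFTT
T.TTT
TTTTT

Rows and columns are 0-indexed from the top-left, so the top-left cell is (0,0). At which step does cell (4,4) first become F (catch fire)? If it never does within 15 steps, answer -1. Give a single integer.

Step 1: cell (4,4)='T' (+4 fires, +1 burnt)
Step 2: cell (4,4)='T' (+7 fires, +4 burnt)
Step 3: cell (4,4)='T' (+7 fires, +7 burnt)
Step 4: cell (4,4)='F' (+4 fires, +7 burnt)
  -> target ignites at step 4
Step 5: cell (4,4)='.' (+0 fires, +4 burnt)
  fire out at step 5

4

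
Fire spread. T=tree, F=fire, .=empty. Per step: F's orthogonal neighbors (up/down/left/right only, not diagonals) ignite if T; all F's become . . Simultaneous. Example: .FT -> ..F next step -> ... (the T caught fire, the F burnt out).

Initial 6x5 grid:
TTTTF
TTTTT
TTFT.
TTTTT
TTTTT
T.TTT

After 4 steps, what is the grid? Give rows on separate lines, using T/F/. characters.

Step 1: 6 trees catch fire, 2 burn out
  TTTF.
  TTFTF
  TF.F.
  TTFTT
  TTTTT
  T.TTT
Step 2: 7 trees catch fire, 6 burn out
  TTF..
  TF.F.
  F....
  TF.FT
  TTFTT
  T.TTT
Step 3: 7 trees catch fire, 7 burn out
  TF...
  F....
  .....
  F...F
  TF.FT
  T.FTT
Step 4: 4 trees catch fire, 7 burn out
  F....
  .....
  .....
  .....
  F...F
  T..FT

F....
.....
.....
.....
F...F
T..FT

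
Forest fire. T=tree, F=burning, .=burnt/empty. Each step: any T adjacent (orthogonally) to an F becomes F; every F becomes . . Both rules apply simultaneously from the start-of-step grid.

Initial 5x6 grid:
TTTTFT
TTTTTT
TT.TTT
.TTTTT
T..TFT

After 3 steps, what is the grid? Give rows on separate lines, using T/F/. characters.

Step 1: 6 trees catch fire, 2 burn out
  TTTF.F
  TTTTFT
  TT.TTT
  .TTTFT
  T..F.F
Step 2: 6 trees catch fire, 6 burn out
  TTF...
  TTTF.F
  TT.TFT
  .TTF.F
  T.....
Step 3: 5 trees catch fire, 6 burn out
  TF....
  TTF...
  TT.F.F
  .TF...
  T.....

TF....
TTF...
TT.F.F
.TF...
T.....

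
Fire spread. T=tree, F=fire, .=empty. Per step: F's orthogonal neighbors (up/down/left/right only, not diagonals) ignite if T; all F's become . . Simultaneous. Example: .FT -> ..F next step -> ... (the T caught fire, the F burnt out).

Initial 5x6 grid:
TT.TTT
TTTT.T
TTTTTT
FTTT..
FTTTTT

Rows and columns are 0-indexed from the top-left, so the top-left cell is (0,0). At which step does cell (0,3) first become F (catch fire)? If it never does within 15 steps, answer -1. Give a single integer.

Step 1: cell (0,3)='T' (+3 fires, +2 burnt)
Step 2: cell (0,3)='T' (+4 fires, +3 burnt)
Step 3: cell (0,3)='T' (+5 fires, +4 burnt)
Step 4: cell (0,3)='T' (+4 fires, +5 burnt)
Step 5: cell (0,3)='T' (+3 fires, +4 burnt)
Step 6: cell (0,3)='F' (+2 fires, +3 burnt)
  -> target ignites at step 6
Step 7: cell (0,3)='.' (+2 fires, +2 burnt)
Step 8: cell (0,3)='.' (+1 fires, +2 burnt)
Step 9: cell (0,3)='.' (+0 fires, +1 burnt)
  fire out at step 9

6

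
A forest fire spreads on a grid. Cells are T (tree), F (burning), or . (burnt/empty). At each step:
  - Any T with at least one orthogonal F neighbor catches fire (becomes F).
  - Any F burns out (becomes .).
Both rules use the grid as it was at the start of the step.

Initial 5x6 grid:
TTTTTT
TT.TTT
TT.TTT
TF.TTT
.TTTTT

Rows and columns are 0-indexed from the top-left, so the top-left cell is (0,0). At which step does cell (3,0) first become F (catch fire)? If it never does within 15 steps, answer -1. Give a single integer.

Step 1: cell (3,0)='F' (+3 fires, +1 burnt)
  -> target ignites at step 1
Step 2: cell (3,0)='.' (+3 fires, +3 burnt)
Step 3: cell (3,0)='.' (+3 fires, +3 burnt)
Step 4: cell (3,0)='.' (+4 fires, +3 burnt)
Step 5: cell (3,0)='.' (+4 fires, +4 burnt)
Step 6: cell (3,0)='.' (+4 fires, +4 burnt)
Step 7: cell (3,0)='.' (+3 fires, +4 burnt)
Step 8: cell (3,0)='.' (+1 fires, +3 burnt)
Step 9: cell (3,0)='.' (+0 fires, +1 burnt)
  fire out at step 9

1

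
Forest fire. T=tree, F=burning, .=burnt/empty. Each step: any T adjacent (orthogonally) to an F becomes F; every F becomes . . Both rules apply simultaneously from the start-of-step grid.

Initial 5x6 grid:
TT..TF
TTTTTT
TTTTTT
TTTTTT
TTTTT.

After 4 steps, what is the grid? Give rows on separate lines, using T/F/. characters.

Step 1: 2 trees catch fire, 1 burn out
  TT..F.
  TTTTTF
  TTTTTT
  TTTTTT
  TTTTT.
Step 2: 2 trees catch fire, 2 burn out
  TT....
  TTTTF.
  TTTTTF
  TTTTTT
  TTTTT.
Step 3: 3 trees catch fire, 2 burn out
  TT....
  TTTF..
  TTTTF.
  TTTTTF
  TTTTT.
Step 4: 3 trees catch fire, 3 burn out
  TT....
  TTF...
  TTTF..
  TTTTF.
  TTTTT.

TT....
TTF...
TTTF..
TTTTF.
TTTTT.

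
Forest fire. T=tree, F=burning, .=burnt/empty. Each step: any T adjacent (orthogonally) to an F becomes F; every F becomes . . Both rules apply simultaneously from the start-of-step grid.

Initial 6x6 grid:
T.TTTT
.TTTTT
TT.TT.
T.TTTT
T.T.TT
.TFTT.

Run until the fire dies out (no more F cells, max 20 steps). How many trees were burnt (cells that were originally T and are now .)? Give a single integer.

Step 1: +3 fires, +1 burnt (F count now 3)
Step 2: +2 fires, +3 burnt (F count now 2)
Step 3: +2 fires, +2 burnt (F count now 2)
Step 4: +3 fires, +2 burnt (F count now 3)
Step 5: +3 fires, +3 burnt (F count now 3)
Step 6: +3 fires, +3 burnt (F count now 3)
Step 7: +4 fires, +3 burnt (F count now 4)
Step 8: +2 fires, +4 burnt (F count now 2)
Step 9: +1 fires, +2 burnt (F count now 1)
Step 10: +1 fires, +1 burnt (F count now 1)
Step 11: +1 fires, +1 burnt (F count now 1)
Step 12: +0 fires, +1 burnt (F count now 0)
Fire out after step 12
Initially T: 26, now '.': 35
Total burnt (originally-T cells now '.'): 25

Answer: 25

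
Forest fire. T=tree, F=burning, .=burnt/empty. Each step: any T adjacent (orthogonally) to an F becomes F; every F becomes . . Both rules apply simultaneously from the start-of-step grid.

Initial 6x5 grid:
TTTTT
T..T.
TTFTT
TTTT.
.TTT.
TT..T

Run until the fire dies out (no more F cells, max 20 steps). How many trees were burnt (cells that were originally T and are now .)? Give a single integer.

Step 1: +3 fires, +1 burnt (F count now 3)
Step 2: +6 fires, +3 burnt (F count now 6)
Step 3: +5 fires, +6 burnt (F count now 5)
Step 4: +4 fires, +5 burnt (F count now 4)
Step 5: +2 fires, +4 burnt (F count now 2)
Step 6: +0 fires, +2 burnt (F count now 0)
Fire out after step 6
Initially T: 21, now '.': 29
Total burnt (originally-T cells now '.'): 20

Answer: 20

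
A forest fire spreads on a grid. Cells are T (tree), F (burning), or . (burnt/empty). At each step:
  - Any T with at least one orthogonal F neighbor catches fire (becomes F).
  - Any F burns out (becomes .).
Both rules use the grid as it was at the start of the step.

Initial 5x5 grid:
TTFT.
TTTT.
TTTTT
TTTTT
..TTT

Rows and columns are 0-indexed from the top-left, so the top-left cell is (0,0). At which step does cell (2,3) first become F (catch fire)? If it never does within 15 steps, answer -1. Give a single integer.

Step 1: cell (2,3)='T' (+3 fires, +1 burnt)
Step 2: cell (2,3)='T' (+4 fires, +3 burnt)
Step 3: cell (2,3)='F' (+4 fires, +4 burnt)
  -> target ignites at step 3
Step 4: cell (2,3)='.' (+5 fires, +4 burnt)
Step 5: cell (2,3)='.' (+3 fires, +5 burnt)
Step 6: cell (2,3)='.' (+1 fires, +3 burnt)
Step 7: cell (2,3)='.' (+0 fires, +1 burnt)
  fire out at step 7

3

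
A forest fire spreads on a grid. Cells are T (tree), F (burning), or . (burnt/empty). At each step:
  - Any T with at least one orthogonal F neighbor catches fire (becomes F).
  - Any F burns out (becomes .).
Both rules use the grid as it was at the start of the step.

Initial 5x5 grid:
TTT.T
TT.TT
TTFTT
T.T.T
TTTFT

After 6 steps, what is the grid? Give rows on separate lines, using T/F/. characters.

Step 1: 5 trees catch fire, 2 burn out
  TTT.T
  TT.TT
  TF.FT
  T.F.T
  TTF.F
Step 2: 6 trees catch fire, 5 burn out
  TTT.T
  TF.FT
  F...F
  T...F
  TF...
Step 3: 5 trees catch fire, 6 burn out
  TFT.T
  F...F
  .....
  F....
  F....
Step 4: 3 trees catch fire, 5 burn out
  F.F.F
  .....
  .....
  .....
  .....
Step 5: 0 trees catch fire, 3 burn out
  .....
  .....
  .....
  .....
  .....
Step 6: 0 trees catch fire, 0 burn out
  .....
  .....
  .....
  .....
  .....

.....
.....
.....
.....
.....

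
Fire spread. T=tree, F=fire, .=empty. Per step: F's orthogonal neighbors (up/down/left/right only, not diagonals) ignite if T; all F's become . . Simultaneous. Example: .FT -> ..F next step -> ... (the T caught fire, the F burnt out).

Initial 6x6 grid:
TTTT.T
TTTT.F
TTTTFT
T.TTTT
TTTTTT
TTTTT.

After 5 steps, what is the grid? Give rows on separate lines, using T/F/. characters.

Step 1: 4 trees catch fire, 2 burn out
  TTTT.F
  TTTT..
  TTTF.F
  T.TTFT
  TTTTTT
  TTTTT.
Step 2: 5 trees catch fire, 4 burn out
  TTTT..
  TTTF..
  TTF...
  T.TF.F
  TTTTFT
  TTTTT.
Step 3: 7 trees catch fire, 5 burn out
  TTTF..
  TTF...
  TF....
  T.F...
  TTTF.F
  TTTTF.
Step 4: 5 trees catch fire, 7 burn out
  TTF...
  TF....
  F.....
  T.....
  TTF...
  TTTF..
Step 5: 5 trees catch fire, 5 burn out
  TF....
  F.....
  ......
  F.....
  TF....
  TTF...

TF....
F.....
......
F.....
TF....
TTF...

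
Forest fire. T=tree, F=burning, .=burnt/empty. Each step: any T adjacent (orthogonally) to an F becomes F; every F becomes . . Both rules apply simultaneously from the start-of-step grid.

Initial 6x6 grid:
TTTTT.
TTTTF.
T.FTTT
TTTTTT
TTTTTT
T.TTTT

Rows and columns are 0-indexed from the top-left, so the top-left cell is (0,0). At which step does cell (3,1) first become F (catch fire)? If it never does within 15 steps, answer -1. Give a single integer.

Step 1: cell (3,1)='T' (+6 fires, +2 burnt)
Step 2: cell (3,1)='F' (+8 fires, +6 burnt)
  -> target ignites at step 2
Step 3: cell (3,1)='.' (+8 fires, +8 burnt)
Step 4: cell (3,1)='.' (+6 fires, +8 burnt)
Step 5: cell (3,1)='.' (+2 fires, +6 burnt)
Step 6: cell (3,1)='.' (+0 fires, +2 burnt)
  fire out at step 6

2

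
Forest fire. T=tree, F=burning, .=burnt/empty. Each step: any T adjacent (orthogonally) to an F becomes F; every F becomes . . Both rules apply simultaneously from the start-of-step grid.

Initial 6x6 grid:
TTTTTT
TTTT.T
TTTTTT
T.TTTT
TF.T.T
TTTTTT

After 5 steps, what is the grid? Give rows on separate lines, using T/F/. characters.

Step 1: 2 trees catch fire, 1 burn out
  TTTTTT
  TTTT.T
  TTTTTT
  T.TTTT
  F..T.T
  TFTTTT
Step 2: 3 trees catch fire, 2 burn out
  TTTTTT
  TTTT.T
  TTTTTT
  F.TTTT
  ...T.T
  F.FTTT
Step 3: 2 trees catch fire, 3 burn out
  TTTTTT
  TTTT.T
  FTTTTT
  ..TTTT
  ...T.T
  ...FTT
Step 4: 4 trees catch fire, 2 burn out
  TTTTTT
  FTTT.T
  .FTTTT
  ..TTTT
  ...F.T
  ....FT
Step 5: 5 trees catch fire, 4 burn out
  FTTTTT
  .FTT.T
  ..FTTT
  ..TFTT
  .....T
  .....F

FTTTTT
.FTT.T
..FTTT
..TFTT
.....T
.....F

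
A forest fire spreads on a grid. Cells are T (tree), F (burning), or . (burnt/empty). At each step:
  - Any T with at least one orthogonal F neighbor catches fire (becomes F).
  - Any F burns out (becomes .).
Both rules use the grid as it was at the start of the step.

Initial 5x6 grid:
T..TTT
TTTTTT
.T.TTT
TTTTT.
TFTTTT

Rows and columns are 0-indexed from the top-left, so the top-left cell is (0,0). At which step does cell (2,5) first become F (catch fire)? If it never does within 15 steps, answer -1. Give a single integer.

Step 1: cell (2,5)='T' (+3 fires, +1 burnt)
Step 2: cell (2,5)='T' (+4 fires, +3 burnt)
Step 3: cell (2,5)='T' (+3 fires, +4 burnt)
Step 4: cell (2,5)='T' (+5 fires, +3 burnt)
Step 5: cell (2,5)='T' (+3 fires, +5 burnt)
Step 6: cell (2,5)='F' (+3 fires, +3 burnt)
  -> target ignites at step 6
Step 7: cell (2,5)='.' (+2 fires, +3 burnt)
Step 8: cell (2,5)='.' (+1 fires, +2 burnt)
Step 9: cell (2,5)='.' (+0 fires, +1 burnt)
  fire out at step 9

6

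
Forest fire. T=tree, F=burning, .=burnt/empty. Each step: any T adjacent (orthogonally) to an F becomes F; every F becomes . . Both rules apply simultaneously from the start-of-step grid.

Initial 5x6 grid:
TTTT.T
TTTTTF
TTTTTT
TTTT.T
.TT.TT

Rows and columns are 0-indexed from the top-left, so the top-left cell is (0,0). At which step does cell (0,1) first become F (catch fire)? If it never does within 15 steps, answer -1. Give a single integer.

Step 1: cell (0,1)='T' (+3 fires, +1 burnt)
Step 2: cell (0,1)='T' (+3 fires, +3 burnt)
Step 3: cell (0,1)='T' (+4 fires, +3 burnt)
Step 4: cell (0,1)='T' (+5 fires, +4 burnt)
Step 5: cell (0,1)='F' (+4 fires, +5 burnt)
  -> target ignites at step 5
Step 6: cell (0,1)='.' (+4 fires, +4 burnt)
Step 7: cell (0,1)='.' (+2 fires, +4 burnt)
Step 8: cell (0,1)='.' (+0 fires, +2 burnt)
  fire out at step 8

5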